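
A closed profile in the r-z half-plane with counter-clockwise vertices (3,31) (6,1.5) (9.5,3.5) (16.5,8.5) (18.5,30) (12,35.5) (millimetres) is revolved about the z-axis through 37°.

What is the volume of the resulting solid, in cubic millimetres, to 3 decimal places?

Profile (r,z), 6 vertices: (3,31) (6,1.5) (9.5,3.5) (16.5,8.5) (18.5,30) (12,35.5)
edge 0: (3,31)→(6,1.5)  cross = 3·1.5 − 6·31 = -181.5000; (r_i+r_j)·cross = 9·-181.5000 = -1633.5000
edge 1: (6,1.5)→(9.5,3.5)  cross = 6·3.5 − 9.5·1.5 = 6.7500; (r_i+r_j)·cross = 15.5·6.7500 = 104.6250
edge 2: (9.5,3.5)→(16.5,8.5)  cross = 9.5·8.5 − 16.5·3.5 = 23.0000; (r_i+r_j)·cross = 26·23.0000 = 598.0000
edge 3: (16.5,8.5)→(18.5,30)  cross = 16.5·30 − 18.5·8.5 = 337.7500; (r_i+r_j)·cross = 35·337.7500 = 11821.2500
edge 4: (18.5,30)→(12,35.5)  cross = 18.5·35.5 − 12·30 = 296.7500; (r_i+r_j)·cross = 30.5·296.7500 = 9050.8750
edge 5: (12,35.5)→(3,31)  cross = 12·31 − 3·35.5 = 265.5000; (r_i+r_j)·cross = 15·265.5000 = 3982.5000
Σcross = 748.2500 → A = |Σcross|/2 = 374.1250 mm²
Σ(r_i+r_j)·cross = 23923.7500 → first moment M = |Σ|/6 = 3987.2917
R_c = M/A = 3987.2917/374.1250 = 10.6576 mm
θ = 37° = 0.645772 rad
V = θ·R_c·A = 0.645772·10.6576·374.1250 = 2574.881 mm³

Volume = 2574.881 mm³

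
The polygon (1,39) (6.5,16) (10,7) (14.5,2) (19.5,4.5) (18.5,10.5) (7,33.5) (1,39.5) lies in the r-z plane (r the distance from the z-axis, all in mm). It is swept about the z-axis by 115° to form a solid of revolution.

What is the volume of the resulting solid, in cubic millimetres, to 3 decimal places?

Volume = 5256.879 mm³

Profile (r,z), 8 vertices: (1,39) (6.5,16) (10,7) (14.5,2) (19.5,4.5) (18.5,10.5) (7,33.5) (1,39.5)
edge 0: (1,39)→(6.5,16)  cross = 1·16 − 6.5·39 = -237.5000; (r_i+r_j)·cross = 7.5·-237.5000 = -1781.2500
edge 1: (6.5,16)→(10,7)  cross = 6.5·7 − 10·16 = -114.5000; (r_i+r_j)·cross = 16.5·-114.5000 = -1889.2500
edge 2: (10,7)→(14.5,2)  cross = 10·2 − 14.5·7 = -81.5000; (r_i+r_j)·cross = 24.5·-81.5000 = -1996.7500
edge 3: (14.5,2)→(19.5,4.5)  cross = 14.5·4.5 − 19.5·2 = 26.2500; (r_i+r_j)·cross = 34·26.2500 = 892.5000
edge 4: (19.5,4.5)→(18.5,10.5)  cross = 19.5·10.5 − 18.5·4.5 = 121.5000; (r_i+r_j)·cross = 38·121.5000 = 4617.0000
edge 5: (18.5,10.5)→(7,33.5)  cross = 18.5·33.5 − 7·10.5 = 546.2500; (r_i+r_j)·cross = 25.5·546.2500 = 13929.3750
edge 6: (7,33.5)→(1,39.5)  cross = 7·39.5 − 1·33.5 = 243.0000; (r_i+r_j)·cross = 8·243.0000 = 1944.0000
edge 7: (1,39.5)→(1,39)  cross = 1·39 − 1·39.5 = -0.5000; (r_i+r_j)·cross = 2·-0.5000 = -1.0000
Σcross = 503.0000 → A = |Σcross|/2 = 251.5000 mm²
Σ(r_i+r_j)·cross = 15714.6250 → first moment M = |Σ|/6 = 2619.1042
R_c = M/A = 2619.1042/251.5000 = 10.4139 mm
θ = 115° = 2.007129 rad
V = θ·R_c·A = 2.007129·10.4139·251.5000 = 5256.879 mm³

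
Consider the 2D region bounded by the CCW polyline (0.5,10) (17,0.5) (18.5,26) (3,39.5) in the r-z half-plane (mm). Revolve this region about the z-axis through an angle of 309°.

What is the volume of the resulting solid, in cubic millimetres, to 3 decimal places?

Volume = 23785.225 mm³

Profile (r,z), 4 vertices: (0.5,10) (17,0.5) (18.5,26) (3,39.5)
edge 0: (0.5,10)→(17,0.5)  cross = 0.5·0.5 − 17·10 = -169.7500; (r_i+r_j)·cross = 17.5·-169.7500 = -2970.6250
edge 1: (17,0.5)→(18.5,26)  cross = 17·26 − 18.5·0.5 = 432.7500; (r_i+r_j)·cross = 35.5·432.7500 = 15362.6250
edge 2: (18.5,26)→(3,39.5)  cross = 18.5·39.5 − 3·26 = 652.7500; (r_i+r_j)·cross = 21.5·652.7500 = 14034.1250
edge 3: (3,39.5)→(0.5,10)  cross = 3·10 − 0.5·39.5 = 10.2500; (r_i+r_j)·cross = 3.5·10.2500 = 35.8750
Σcross = 926.0000 → A = |Σcross|/2 = 463.0000 mm²
Σ(r_i+r_j)·cross = 26462.0000 → first moment M = |Σ|/6 = 4410.3333
R_c = M/A = 4410.3333/463.0000 = 9.5256 mm
θ = 309° = 5.393067 rad
V = θ·R_c·A = 5.393067·9.5256·463.0000 = 23785.225 mm³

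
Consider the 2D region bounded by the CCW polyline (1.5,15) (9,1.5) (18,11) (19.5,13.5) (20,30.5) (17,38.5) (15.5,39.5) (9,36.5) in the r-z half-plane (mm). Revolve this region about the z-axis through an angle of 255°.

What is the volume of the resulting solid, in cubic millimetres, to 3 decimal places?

Volume = 23866.379 mm³

Profile (r,z), 8 vertices: (1.5,15) (9,1.5) (18,11) (19.5,13.5) (20,30.5) (17,38.5) (15.5,39.5) (9,36.5)
edge 0: (1.5,15)→(9,1.5)  cross = 1.5·1.5 − 9·15 = -132.7500; (r_i+r_j)·cross = 10.5·-132.7500 = -1393.8750
edge 1: (9,1.5)→(18,11)  cross = 9·11 − 18·1.5 = 72.0000; (r_i+r_j)·cross = 27·72.0000 = 1944.0000
edge 2: (18,11)→(19.5,13.5)  cross = 18·13.5 − 19.5·11 = 28.5000; (r_i+r_j)·cross = 37.5·28.5000 = 1068.7500
edge 3: (19.5,13.5)→(20,30.5)  cross = 19.5·30.5 − 20·13.5 = 324.7500; (r_i+r_j)·cross = 39.5·324.7500 = 12827.6250
edge 4: (20,30.5)→(17,38.5)  cross = 20·38.5 − 17·30.5 = 251.5000; (r_i+r_j)·cross = 37·251.5000 = 9305.5000
edge 5: (17,38.5)→(15.5,39.5)  cross = 17·39.5 − 15.5·38.5 = 74.7500; (r_i+r_j)·cross = 32.5·74.7500 = 2429.3750
edge 6: (15.5,39.5)→(9,36.5)  cross = 15.5·36.5 − 9·39.5 = 210.2500; (r_i+r_j)·cross = 24.5·210.2500 = 5151.1250
edge 7: (9,36.5)→(1.5,15)  cross = 9·15 − 1.5·36.5 = 80.2500; (r_i+r_j)·cross = 10.5·80.2500 = 842.6250
Σcross = 909.2500 → A = |Σcross|/2 = 454.6250 mm²
Σ(r_i+r_j)·cross = 32175.1250 → first moment M = |Σ|/6 = 5362.5208
R_c = M/A = 5362.5208/454.6250 = 11.7955 mm
θ = 255° = 4.450590 rad
V = θ·R_c·A = 4.450590·11.7955·454.6250 = 23866.379 mm³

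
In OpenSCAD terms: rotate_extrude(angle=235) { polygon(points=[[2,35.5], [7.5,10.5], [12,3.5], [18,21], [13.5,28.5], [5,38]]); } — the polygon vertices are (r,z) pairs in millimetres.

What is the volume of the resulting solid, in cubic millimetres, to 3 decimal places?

Volume = 11066.595 mm³

Profile (r,z), 6 vertices: (2,35.5) (7.5,10.5) (12,3.5) (18,21) (13.5,28.5) (5,38)
edge 0: (2,35.5)→(7.5,10.5)  cross = 2·10.5 − 7.5·35.5 = -245.2500; (r_i+r_j)·cross = 9.5·-245.2500 = -2329.8750
edge 1: (7.5,10.5)→(12,3.5)  cross = 7.5·3.5 − 12·10.5 = -99.7500; (r_i+r_j)·cross = 19.5·-99.7500 = -1945.1250
edge 2: (12,3.5)→(18,21)  cross = 12·21 − 18·3.5 = 189.0000; (r_i+r_j)·cross = 30·189.0000 = 5670.0000
edge 3: (18,21)→(13.5,28.5)  cross = 18·28.5 − 13.5·21 = 229.5000; (r_i+r_j)·cross = 31.5·229.5000 = 7229.2500
edge 4: (13.5,28.5)→(5,38)  cross = 13.5·38 − 5·28.5 = 370.5000; (r_i+r_j)·cross = 18.5·370.5000 = 6854.2500
edge 5: (5,38)→(2,35.5)  cross = 5·35.5 − 2·38 = 101.5000; (r_i+r_j)·cross = 7·101.5000 = 710.5000
Σcross = 545.5000 → A = |Σcross|/2 = 272.7500 mm²
Σ(r_i+r_j)·cross = 16189.0000 → first moment M = |Σ|/6 = 2698.1667
R_c = M/A = 2698.1667/272.7500 = 9.8925 mm
θ = 235° = 4.101524 rad
V = θ·R_c·A = 4.101524·9.8925·272.7500 = 11066.595 mm³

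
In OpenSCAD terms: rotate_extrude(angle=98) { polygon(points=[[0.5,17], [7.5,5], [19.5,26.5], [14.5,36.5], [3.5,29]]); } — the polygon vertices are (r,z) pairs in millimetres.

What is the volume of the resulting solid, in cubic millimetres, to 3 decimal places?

Profile (r,z), 5 vertices: (0.5,17) (7.5,5) (19.5,26.5) (14.5,36.5) (3.5,29)
edge 0: (0.5,17)→(7.5,5)  cross = 0.5·5 − 7.5·17 = -125.0000; (r_i+r_j)·cross = 8·-125.0000 = -1000.0000
edge 1: (7.5,5)→(19.5,26.5)  cross = 7.5·26.5 − 19.5·5 = 101.2500; (r_i+r_j)·cross = 27·101.2500 = 2733.7500
edge 2: (19.5,26.5)→(14.5,36.5)  cross = 19.5·36.5 − 14.5·26.5 = 327.5000; (r_i+r_j)·cross = 34·327.5000 = 11135.0000
edge 3: (14.5,36.5)→(3.5,29)  cross = 14.5·29 − 3.5·36.5 = 292.7500; (r_i+r_j)·cross = 18·292.7500 = 5269.5000
edge 4: (3.5,29)→(0.5,17)  cross = 3.5·17 − 0.5·29 = 45.0000; (r_i+r_j)·cross = 4·45.0000 = 180.0000
Σcross = 641.5000 → A = |Σcross|/2 = 320.7500 mm²
Σ(r_i+r_j)·cross = 18318.2500 → first moment M = |Σ|/6 = 3053.0417
R_c = M/A = 3053.0417/320.7500 = 9.5184 mm
θ = 98° = 1.710423 rad
V = θ·R_c·A = 1.710423·9.5184·320.7500 = 5221.992 mm³

Volume = 5221.992 mm³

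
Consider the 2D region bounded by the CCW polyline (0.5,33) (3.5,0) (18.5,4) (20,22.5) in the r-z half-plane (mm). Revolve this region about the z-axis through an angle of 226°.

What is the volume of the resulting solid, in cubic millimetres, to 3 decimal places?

Profile (r,z), 4 vertices: (0.5,33) (3.5,0) (18.5,4) (20,22.5)
edge 0: (0.5,33)→(3.5,0)  cross = 0.5·0 − 3.5·33 = -115.5000; (r_i+r_j)·cross = 4·-115.5000 = -462.0000
edge 1: (3.5,0)→(18.5,4)  cross = 3.5·4 − 18.5·0 = 14.0000; (r_i+r_j)·cross = 22·14.0000 = 308.0000
edge 2: (18.5,4)→(20,22.5)  cross = 18.5·22.5 − 20·4 = 336.2500; (r_i+r_j)·cross = 38.5·336.2500 = 12945.6250
edge 3: (20,22.5)→(0.5,33)  cross = 20·33 − 0.5·22.5 = 648.7500; (r_i+r_j)·cross = 20.5·648.7500 = 13299.3750
Σcross = 883.5000 → A = |Σcross|/2 = 441.7500 mm²
Σ(r_i+r_j)·cross = 26091.0000 → first moment M = |Σ|/6 = 4348.5000
R_c = M/A = 4348.5000/441.7500 = 9.8438 mm
θ = 226° = 3.944444 rad
V = θ·R_c·A = 3.944444·9.8438·441.7500 = 17152.415 mm³

Volume = 17152.415 mm³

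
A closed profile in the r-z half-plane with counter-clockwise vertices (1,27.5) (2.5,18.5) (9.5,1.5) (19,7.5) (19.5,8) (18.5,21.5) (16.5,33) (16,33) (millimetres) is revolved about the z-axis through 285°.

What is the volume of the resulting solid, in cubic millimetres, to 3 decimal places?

Volume = 21483.416 mm³

Profile (r,z), 8 vertices: (1,27.5) (2.5,18.5) (9.5,1.5) (19,7.5) (19.5,8) (18.5,21.5) (16.5,33) (16,33)
edge 0: (1,27.5)→(2.5,18.5)  cross = 1·18.5 − 2.5·27.5 = -50.2500; (r_i+r_j)·cross = 3.5·-50.2500 = -175.8750
edge 1: (2.5,18.5)→(9.5,1.5)  cross = 2.5·1.5 − 9.5·18.5 = -172.0000; (r_i+r_j)·cross = 12·-172.0000 = -2064.0000
edge 2: (9.5,1.5)→(19,7.5)  cross = 9.5·7.5 − 19·1.5 = 42.7500; (r_i+r_j)·cross = 28.5·42.7500 = 1218.3750
edge 3: (19,7.5)→(19.5,8)  cross = 19·8 − 19.5·7.5 = 5.7500; (r_i+r_j)·cross = 38.5·5.7500 = 221.3750
edge 4: (19.5,8)→(18.5,21.5)  cross = 19.5·21.5 − 18.5·8 = 271.2500; (r_i+r_j)·cross = 38·271.2500 = 10307.5000
edge 5: (18.5,21.5)→(16.5,33)  cross = 18.5·33 − 16.5·21.5 = 255.7500; (r_i+r_j)·cross = 35·255.7500 = 8951.2500
edge 6: (16.5,33)→(16,33)  cross = 16.5·33 − 16·33 = 16.5000; (r_i+r_j)·cross = 32.5·16.5000 = 536.2500
edge 7: (16,33)→(1,27.5)  cross = 16·27.5 − 1·33 = 407.0000; (r_i+r_j)·cross = 17·407.0000 = 6919.0000
Σcross = 776.7500 → A = |Σcross|/2 = 388.3750 mm²
Σ(r_i+r_j)·cross = 25913.8750 → first moment M = |Σ|/6 = 4318.9792
R_c = M/A = 4318.9792/388.3750 = 11.1206 mm
θ = 285° = 4.974188 rad
V = θ·R_c·A = 4.974188·11.1206·388.3750 = 21483.416 mm³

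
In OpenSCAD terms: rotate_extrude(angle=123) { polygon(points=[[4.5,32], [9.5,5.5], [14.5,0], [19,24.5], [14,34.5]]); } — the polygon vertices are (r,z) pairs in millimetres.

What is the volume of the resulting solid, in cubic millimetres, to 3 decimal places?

Profile (r,z), 5 vertices: (4.5,32) (9.5,5.5) (14.5,0) (19,24.5) (14,34.5)
edge 0: (4.5,32)→(9.5,5.5)  cross = 4.5·5.5 − 9.5·32 = -279.2500; (r_i+r_j)·cross = 14·-279.2500 = -3909.5000
edge 1: (9.5,5.5)→(14.5,0)  cross = 9.5·0 − 14.5·5.5 = -79.7500; (r_i+r_j)·cross = 24·-79.7500 = -1914.0000
edge 2: (14.5,0)→(19,24.5)  cross = 14.5·24.5 − 19·0 = 355.2500; (r_i+r_j)·cross = 33.5·355.2500 = 11900.8750
edge 3: (19,24.5)→(14,34.5)  cross = 19·34.5 − 14·24.5 = 312.5000; (r_i+r_j)·cross = 33·312.5000 = 10312.5000
edge 4: (14,34.5)→(4.5,32)  cross = 14·32 − 4.5·34.5 = 292.7500; (r_i+r_j)·cross = 18.5·292.7500 = 5415.8750
Σcross = 601.5000 → A = |Σcross|/2 = 300.7500 mm²
Σ(r_i+r_j)·cross = 21805.7500 → first moment M = |Σ|/6 = 3634.2917
R_c = M/A = 3634.2917/300.7500 = 12.0841 mm
θ = 123° = 2.146755 rad
V = θ·R_c·A = 2.146755·12.0841·300.7500 = 7801.934 mm³

Volume = 7801.934 mm³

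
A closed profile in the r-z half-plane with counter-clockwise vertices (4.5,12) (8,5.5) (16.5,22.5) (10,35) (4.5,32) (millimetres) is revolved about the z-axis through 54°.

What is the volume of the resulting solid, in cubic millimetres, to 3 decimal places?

Profile (r,z), 5 vertices: (4.5,12) (8,5.5) (16.5,22.5) (10,35) (4.5,32)
edge 0: (4.5,12)→(8,5.5)  cross = 4.5·5.5 − 8·12 = -71.2500; (r_i+r_j)·cross = 12.5·-71.2500 = -890.6250
edge 1: (8,5.5)→(16.5,22.5)  cross = 8·22.5 − 16.5·5.5 = 89.2500; (r_i+r_j)·cross = 24.5·89.2500 = 2186.6250
edge 2: (16.5,22.5)→(10,35)  cross = 16.5·35 − 10·22.5 = 352.5000; (r_i+r_j)·cross = 26.5·352.5000 = 9341.2500
edge 3: (10,35)→(4.5,32)  cross = 10·32 − 4.5·35 = 162.5000; (r_i+r_j)·cross = 14.5·162.5000 = 2356.2500
edge 4: (4.5,32)→(4.5,12)  cross = 4.5·12 − 4.5·32 = -90.0000; (r_i+r_j)·cross = 9·-90.0000 = -810.0000
Σcross = 443.0000 → A = |Σcross|/2 = 221.5000 mm²
Σ(r_i+r_j)·cross = 12183.5000 → first moment M = |Σ|/6 = 2030.5833
R_c = M/A = 2030.5833/221.5000 = 9.1674 mm
θ = 54° = 0.942478 rad
V = θ·R_c·A = 0.942478·9.1674·221.5000 = 1913.780 mm³

Volume = 1913.780 mm³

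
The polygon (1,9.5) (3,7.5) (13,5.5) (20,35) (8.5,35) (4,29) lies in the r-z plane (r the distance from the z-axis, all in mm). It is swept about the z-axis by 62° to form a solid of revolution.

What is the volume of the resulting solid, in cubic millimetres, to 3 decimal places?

Volume = 4121.464 mm³

Profile (r,z), 6 vertices: (1,9.5) (3,7.5) (13,5.5) (20,35) (8.5,35) (4,29)
edge 0: (1,9.5)→(3,7.5)  cross = 1·7.5 − 3·9.5 = -21.0000; (r_i+r_j)·cross = 4·-21.0000 = -84.0000
edge 1: (3,7.5)→(13,5.5)  cross = 3·5.5 − 13·7.5 = -81.0000; (r_i+r_j)·cross = 16·-81.0000 = -1296.0000
edge 2: (13,5.5)→(20,35)  cross = 13·35 − 20·5.5 = 345.0000; (r_i+r_j)·cross = 33·345.0000 = 11385.0000
edge 3: (20,35)→(8.5,35)  cross = 20·35 − 8.5·35 = 402.5000; (r_i+r_j)·cross = 28.5·402.5000 = 11471.2500
edge 4: (8.5,35)→(4,29)  cross = 8.5·29 − 4·35 = 106.5000; (r_i+r_j)·cross = 12.5·106.5000 = 1331.2500
edge 5: (4,29)→(1,9.5)  cross = 4·9.5 − 1·29 = 9.0000; (r_i+r_j)·cross = 5·9.0000 = 45.0000
Σcross = 761.0000 → A = |Σcross|/2 = 380.5000 mm²
Σ(r_i+r_j)·cross = 22852.5000 → first moment M = |Σ|/6 = 3808.7500
R_c = M/A = 3808.7500/380.5000 = 10.0099 mm
θ = 62° = 1.082104 rad
V = θ·R_c·A = 1.082104·10.0099·380.5000 = 4121.464 mm³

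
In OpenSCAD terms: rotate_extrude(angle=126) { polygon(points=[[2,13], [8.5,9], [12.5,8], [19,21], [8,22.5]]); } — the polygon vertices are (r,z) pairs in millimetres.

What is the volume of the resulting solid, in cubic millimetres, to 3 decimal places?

Volume = 3361.530 mm³

Profile (r,z), 5 vertices: (2,13) (8.5,9) (12.5,8) (19,21) (8,22.5)
edge 0: (2,13)→(8.5,9)  cross = 2·9 − 8.5·13 = -92.5000; (r_i+r_j)·cross = 10.5·-92.5000 = -971.2500
edge 1: (8.5,9)→(12.5,8)  cross = 8.5·8 − 12.5·9 = -44.5000; (r_i+r_j)·cross = 21·-44.5000 = -934.5000
edge 2: (12.5,8)→(19,21)  cross = 12.5·21 − 19·8 = 110.5000; (r_i+r_j)·cross = 31.5·110.5000 = 3480.7500
edge 3: (19,21)→(8,22.5)  cross = 19·22.5 − 8·21 = 259.5000; (r_i+r_j)·cross = 27·259.5000 = 7006.5000
edge 4: (8,22.5)→(2,13)  cross = 8·13 − 2·22.5 = 59.0000; (r_i+r_j)·cross = 10·59.0000 = 590.0000
Σcross = 292.0000 → A = |Σcross|/2 = 146.0000 mm²
Σ(r_i+r_j)·cross = 9171.5000 → first moment M = |Σ|/6 = 1528.5833
R_c = M/A = 1528.5833/146.0000 = 10.4697 mm
θ = 126° = 2.199115 rad
V = θ·R_c·A = 2.199115·10.4697·146.0000 = 3361.530 mm³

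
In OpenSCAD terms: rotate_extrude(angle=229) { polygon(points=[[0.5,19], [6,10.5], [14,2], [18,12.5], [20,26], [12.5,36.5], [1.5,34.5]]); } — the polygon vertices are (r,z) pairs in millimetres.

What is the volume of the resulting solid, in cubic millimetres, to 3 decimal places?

Volume = 18505.952 mm³

Profile (r,z), 7 vertices: (0.5,19) (6,10.5) (14,2) (18,12.5) (20,26) (12.5,36.5) (1.5,34.5)
edge 0: (0.5,19)→(6,10.5)  cross = 0.5·10.5 − 6·19 = -108.7500; (r_i+r_j)·cross = 6.5·-108.7500 = -706.8750
edge 1: (6,10.5)→(14,2)  cross = 6·2 − 14·10.5 = -135.0000; (r_i+r_j)·cross = 20·-135.0000 = -2700.0000
edge 2: (14,2)→(18,12.5)  cross = 14·12.5 − 18·2 = 139.0000; (r_i+r_j)·cross = 32·139.0000 = 4448.0000
edge 3: (18,12.5)→(20,26)  cross = 18·26 − 20·12.5 = 218.0000; (r_i+r_j)·cross = 38·218.0000 = 8284.0000
edge 4: (20,26)→(12.5,36.5)  cross = 20·36.5 − 12.5·26 = 405.0000; (r_i+r_j)·cross = 32.5·405.0000 = 13162.5000
edge 5: (12.5,36.5)→(1.5,34.5)  cross = 12.5·34.5 − 1.5·36.5 = 376.5000; (r_i+r_j)·cross = 14·376.5000 = 5271.0000
edge 6: (1.5,34.5)→(0.5,19)  cross = 1.5·19 − 0.5·34.5 = 11.2500; (r_i+r_j)·cross = 2·11.2500 = 22.5000
Σcross = 906.0000 → A = |Σcross|/2 = 453.0000 mm²
Σ(r_i+r_j)·cross = 27781.1250 → first moment M = |Σ|/6 = 4630.1875
R_c = M/A = 4630.1875/453.0000 = 10.2212 mm
θ = 229° = 3.996804 rad
V = θ·R_c·A = 3.996804·10.2212·453.0000 = 18505.952 mm³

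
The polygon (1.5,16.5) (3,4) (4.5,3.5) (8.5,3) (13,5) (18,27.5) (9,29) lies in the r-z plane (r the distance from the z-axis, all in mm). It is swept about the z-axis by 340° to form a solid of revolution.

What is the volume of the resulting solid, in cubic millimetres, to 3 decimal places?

Profile (r,z), 7 vertices: (1.5,16.5) (3,4) (4.5,3.5) (8.5,3) (13,5) (18,27.5) (9,29)
edge 0: (1.5,16.5)→(3,4)  cross = 1.5·4 − 3·16.5 = -43.5000; (r_i+r_j)·cross = 4.5·-43.5000 = -195.7500
edge 1: (3,4)→(4.5,3.5)  cross = 3·3.5 − 4.5·4 = -7.5000; (r_i+r_j)·cross = 7.5·-7.5000 = -56.2500
edge 2: (4.5,3.5)→(8.5,3)  cross = 4.5·3 − 8.5·3.5 = -16.2500; (r_i+r_j)·cross = 13·-16.2500 = -211.2500
edge 3: (8.5,3)→(13,5)  cross = 8.5·5 − 13·3 = 3.5000; (r_i+r_j)·cross = 21.5·3.5000 = 75.2500
edge 4: (13,5)→(18,27.5)  cross = 13·27.5 − 18·5 = 267.5000; (r_i+r_j)·cross = 31·267.5000 = 8292.5000
edge 5: (18,27.5)→(9,29)  cross = 18·29 − 9·27.5 = 274.5000; (r_i+r_j)·cross = 27·274.5000 = 7411.5000
edge 6: (9,29)→(1.5,16.5)  cross = 9·16.5 − 1.5·29 = 105.0000; (r_i+r_j)·cross = 10.5·105.0000 = 1102.5000
Σcross = 583.2500 → A = |Σcross|/2 = 291.6250 mm²
Σ(r_i+r_j)·cross = 16418.5000 → first moment M = |Σ|/6 = 2736.4167
R_c = M/A = 2736.4167/291.6250 = 9.3833 mm
θ = 340° = 5.934119 rad
V = θ·R_c·A = 5.934119·9.3833·291.6250 = 16238.223 mm³

Volume = 16238.223 mm³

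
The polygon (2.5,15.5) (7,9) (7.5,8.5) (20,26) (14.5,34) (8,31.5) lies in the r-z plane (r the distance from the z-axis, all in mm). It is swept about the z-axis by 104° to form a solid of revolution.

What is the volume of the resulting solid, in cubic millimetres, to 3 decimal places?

Volume = 4489.452 mm³

Profile (r,z), 6 vertices: (2.5,15.5) (7,9) (7.5,8.5) (20,26) (14.5,34) (8,31.5)
edge 0: (2.5,15.5)→(7,9)  cross = 2.5·9 − 7·15.5 = -86.0000; (r_i+r_j)·cross = 9.5·-86.0000 = -817.0000
edge 1: (7,9)→(7.5,8.5)  cross = 7·8.5 − 7.5·9 = -8.0000; (r_i+r_j)·cross = 14.5·-8.0000 = -116.0000
edge 2: (7.5,8.5)→(20,26)  cross = 7.5·26 − 20·8.5 = 25.0000; (r_i+r_j)·cross = 27.5·25.0000 = 687.5000
edge 3: (20,26)→(14.5,34)  cross = 20·34 − 14.5·26 = 303.0000; (r_i+r_j)·cross = 34.5·303.0000 = 10453.5000
edge 4: (14.5,34)→(8,31.5)  cross = 14.5·31.5 − 8·34 = 184.7500; (r_i+r_j)·cross = 22.5·184.7500 = 4156.8750
edge 5: (8,31.5)→(2.5,15.5)  cross = 8·15.5 − 2.5·31.5 = 45.2500; (r_i+r_j)·cross = 10.5·45.2500 = 475.1250
Σcross = 464.0000 → A = |Σcross|/2 = 232.0000 mm²
Σ(r_i+r_j)·cross = 14840.0000 → first moment M = |Σ|/6 = 2473.3333
R_c = M/A = 2473.3333/232.0000 = 10.6609 mm
θ = 104° = 1.815142 rad
V = θ·R_c·A = 1.815142·10.6609·232.0000 = 4489.452 mm³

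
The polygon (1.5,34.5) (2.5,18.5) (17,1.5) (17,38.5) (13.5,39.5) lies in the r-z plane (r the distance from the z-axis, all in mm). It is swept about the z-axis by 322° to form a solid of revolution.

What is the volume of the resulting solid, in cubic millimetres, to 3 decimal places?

Volume = 24182.923 mm³

Profile (r,z), 5 vertices: (1.5,34.5) (2.5,18.5) (17,1.5) (17,38.5) (13.5,39.5)
edge 0: (1.5,34.5)→(2.5,18.5)  cross = 1.5·18.5 − 2.5·34.5 = -58.5000; (r_i+r_j)·cross = 4·-58.5000 = -234.0000
edge 1: (2.5,18.5)→(17,1.5)  cross = 2.5·1.5 − 17·18.5 = -310.7500; (r_i+r_j)·cross = 19.5·-310.7500 = -6059.6250
edge 2: (17,1.5)→(17,38.5)  cross = 17·38.5 − 17·1.5 = 629.0000; (r_i+r_j)·cross = 34·629.0000 = 21386.0000
edge 3: (17,38.5)→(13.5,39.5)  cross = 17·39.5 − 13.5·38.5 = 151.7500; (r_i+r_j)·cross = 30.5·151.7500 = 4628.3750
edge 4: (13.5,39.5)→(1.5,34.5)  cross = 13.5·34.5 − 1.5·39.5 = 406.5000; (r_i+r_j)·cross = 15·406.5000 = 6097.5000
Σcross = 818.0000 → A = |Σcross|/2 = 409.0000 mm²
Σ(r_i+r_j)·cross = 25818.2500 → first moment M = |Σ|/6 = 4303.0417
R_c = M/A = 4303.0417/409.0000 = 10.5209 mm
θ = 322° = 5.619960 rad
V = θ·R_c·A = 5.619960·10.5209·409.0000 = 24182.923 mm³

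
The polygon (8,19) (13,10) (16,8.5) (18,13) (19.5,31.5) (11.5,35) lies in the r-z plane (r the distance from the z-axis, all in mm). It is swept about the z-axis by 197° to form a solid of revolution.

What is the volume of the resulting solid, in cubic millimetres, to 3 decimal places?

Profile (r,z), 6 vertices: (8,19) (13,10) (16,8.5) (18,13) (19.5,31.5) (11.5,35)
edge 0: (8,19)→(13,10)  cross = 8·10 − 13·19 = -167.0000; (r_i+r_j)·cross = 21·-167.0000 = -3507.0000
edge 1: (13,10)→(16,8.5)  cross = 13·8.5 − 16·10 = -49.5000; (r_i+r_j)·cross = 29·-49.5000 = -1435.5000
edge 2: (16,8.5)→(18,13)  cross = 16·13 − 18·8.5 = 55.0000; (r_i+r_j)·cross = 34·55.0000 = 1870.0000
edge 3: (18,13)→(19.5,31.5)  cross = 18·31.5 − 19.5·13 = 313.5000; (r_i+r_j)·cross = 37.5·313.5000 = 11756.2500
edge 4: (19.5,31.5)→(11.5,35)  cross = 19.5·35 − 11.5·31.5 = 320.2500; (r_i+r_j)·cross = 31·320.2500 = 9927.7500
edge 5: (11.5,35)→(8,19)  cross = 11.5·19 − 8·35 = -61.5000; (r_i+r_j)·cross = 19.5·-61.5000 = -1199.2500
Σcross = 410.7500 → A = |Σcross|/2 = 205.3750 mm²
Σ(r_i+r_j)·cross = 17412.2500 → first moment M = |Σ|/6 = 2902.0417
R_c = M/A = 2902.0417/205.3750 = 14.1305 mm
θ = 197° = 3.438299 rad
V = θ·R_c·A = 3.438299·14.1305·205.3750 = 9978.086 mm³

Volume = 9978.086 mm³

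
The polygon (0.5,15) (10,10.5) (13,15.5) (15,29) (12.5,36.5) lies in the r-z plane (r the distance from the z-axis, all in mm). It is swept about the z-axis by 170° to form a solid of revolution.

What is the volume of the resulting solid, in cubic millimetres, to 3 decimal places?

Profile (r,z), 5 vertices: (0.5,15) (10,10.5) (13,15.5) (15,29) (12.5,36.5)
edge 0: (0.5,15)→(10,10.5)  cross = 0.5·10.5 − 10·15 = -144.7500; (r_i+r_j)·cross = 10.5·-144.7500 = -1519.8750
edge 1: (10,10.5)→(13,15.5)  cross = 10·15.5 − 13·10.5 = 18.5000; (r_i+r_j)·cross = 23·18.5000 = 425.5000
edge 2: (13,15.5)→(15,29)  cross = 13·29 − 15·15.5 = 144.5000; (r_i+r_j)·cross = 28·144.5000 = 4046.0000
edge 3: (15,29)→(12.5,36.5)  cross = 15·36.5 − 12.5·29 = 185.0000; (r_i+r_j)·cross = 27.5·185.0000 = 5087.5000
edge 4: (12.5,36.5)→(0.5,15)  cross = 12.5·15 − 0.5·36.5 = 169.2500; (r_i+r_j)·cross = 13·169.2500 = 2200.2500
Σcross = 372.5000 → A = |Σcross|/2 = 186.2500 mm²
Σ(r_i+r_j)·cross = 10239.3750 → first moment M = |Σ|/6 = 1706.5625
R_c = M/A = 1706.5625/186.2500 = 9.1628 mm
θ = 170° = 2.967060 rad
V = θ·R_c·A = 2.967060·9.1628·186.2500 = 5063.473 mm³

Volume = 5063.473 mm³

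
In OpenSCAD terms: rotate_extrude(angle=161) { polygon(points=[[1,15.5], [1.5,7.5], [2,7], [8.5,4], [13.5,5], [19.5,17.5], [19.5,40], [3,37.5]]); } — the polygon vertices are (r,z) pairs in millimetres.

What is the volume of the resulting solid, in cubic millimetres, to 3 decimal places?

Profile (r,z), 8 vertices: (1,15.5) (1.5,7.5) (2,7) (8.5,4) (13.5,5) (19.5,17.5) (19.5,40) (3,37.5)
edge 0: (1,15.5)→(1.5,7.5)  cross = 1·7.5 − 1.5·15.5 = -15.7500; (r_i+r_j)·cross = 2.5·-15.7500 = -39.3750
edge 1: (1.5,7.5)→(2,7)  cross = 1.5·7 − 2·7.5 = -4.5000; (r_i+r_j)·cross = 3.5·-4.5000 = -15.7500
edge 2: (2,7)→(8.5,4)  cross = 2·4 − 8.5·7 = -51.5000; (r_i+r_j)·cross = 10.5·-51.5000 = -540.7500
edge 3: (8.5,4)→(13.5,5)  cross = 8.5·5 − 13.5·4 = -11.5000; (r_i+r_j)·cross = 22·-11.5000 = -253.0000
edge 4: (13.5,5)→(19.5,17.5)  cross = 13.5·17.5 − 19.5·5 = 138.7500; (r_i+r_j)·cross = 33·138.7500 = 4578.7500
edge 5: (19.5,17.5)→(19.5,40)  cross = 19.5·40 − 19.5·17.5 = 438.7500; (r_i+r_j)·cross = 39·438.7500 = 17111.2500
edge 6: (19.5,40)→(3,37.5)  cross = 19.5·37.5 − 3·40 = 611.2500; (r_i+r_j)·cross = 22.5·611.2500 = 13753.1250
edge 7: (3,37.5)→(1,15.5)  cross = 3·15.5 − 1·37.5 = 9.0000; (r_i+r_j)·cross = 4·9.0000 = 36.0000
Σcross = 1114.5000 → A = |Σcross|/2 = 557.2500 mm²
Σ(r_i+r_j)·cross = 34630.2500 → first moment M = |Σ|/6 = 5771.7083
R_c = M/A = 5771.7083/557.2500 = 10.3575 mm
θ = 161° = 2.809980 rad
V = θ·R_c·A = 2.809980·10.3575·557.2500 = 16218.386 mm³

Volume = 16218.386 mm³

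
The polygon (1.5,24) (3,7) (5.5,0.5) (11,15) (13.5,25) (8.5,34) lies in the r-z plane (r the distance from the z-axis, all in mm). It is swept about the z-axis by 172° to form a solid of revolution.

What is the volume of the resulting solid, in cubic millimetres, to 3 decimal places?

Volume = 4707.333 mm³

Profile (r,z), 6 vertices: (1.5,24) (3,7) (5.5,0.5) (11,15) (13.5,25) (8.5,34)
edge 0: (1.5,24)→(3,7)  cross = 1.5·7 − 3·24 = -61.5000; (r_i+r_j)·cross = 4.5·-61.5000 = -276.7500
edge 1: (3,7)→(5.5,0.5)  cross = 3·0.5 − 5.5·7 = -37.0000; (r_i+r_j)·cross = 8.5·-37.0000 = -314.5000
edge 2: (5.5,0.5)→(11,15)  cross = 5.5·15 − 11·0.5 = 77.0000; (r_i+r_j)·cross = 16.5·77.0000 = 1270.5000
edge 3: (11,15)→(13.5,25)  cross = 11·25 − 13.5·15 = 72.5000; (r_i+r_j)·cross = 24.5·72.5000 = 1776.2500
edge 4: (13.5,25)→(8.5,34)  cross = 13.5·34 − 8.5·25 = 246.5000; (r_i+r_j)·cross = 22·246.5000 = 5423.0000
edge 5: (8.5,34)→(1.5,24)  cross = 8.5·24 − 1.5·34 = 153.0000; (r_i+r_j)·cross = 10·153.0000 = 1530.0000
Σcross = 450.5000 → A = |Σcross|/2 = 225.2500 mm²
Σ(r_i+r_j)·cross = 9408.5000 → first moment M = |Σ|/6 = 1568.0833
R_c = M/A = 1568.0833/225.2500 = 6.9615 mm
θ = 172° = 3.001966 rad
V = θ·R_c·A = 3.001966·6.9615·225.2500 = 4707.333 mm³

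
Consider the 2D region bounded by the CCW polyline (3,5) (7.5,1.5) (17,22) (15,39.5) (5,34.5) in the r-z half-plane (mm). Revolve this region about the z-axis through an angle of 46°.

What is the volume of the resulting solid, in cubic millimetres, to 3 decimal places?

Profile (r,z), 5 vertices: (3,5) (7.5,1.5) (17,22) (15,39.5) (5,34.5)
edge 0: (3,5)→(7.5,1.5)  cross = 3·1.5 − 7.5·5 = -33.0000; (r_i+r_j)·cross = 10.5·-33.0000 = -346.5000
edge 1: (7.5,1.5)→(17,22)  cross = 7.5·22 − 17·1.5 = 139.5000; (r_i+r_j)·cross = 24.5·139.5000 = 3417.7500
edge 2: (17,22)→(15,39.5)  cross = 17·39.5 − 15·22 = 341.5000; (r_i+r_j)·cross = 32·341.5000 = 10928.0000
edge 3: (15,39.5)→(5,34.5)  cross = 15·34.5 − 5·39.5 = 320.0000; (r_i+r_j)·cross = 20·320.0000 = 6400.0000
edge 4: (5,34.5)→(3,5)  cross = 5·5 − 3·34.5 = -78.5000; (r_i+r_j)·cross = 8·-78.5000 = -628.0000
Σcross = 689.5000 → A = |Σcross|/2 = 344.7500 mm²
Σ(r_i+r_j)·cross = 19771.2500 → first moment M = |Σ|/6 = 3295.2083
R_c = M/A = 3295.2083/344.7500 = 9.5583 mm
θ = 46° = 0.802851 rad
V = θ·R_c·A = 0.802851·9.5583·344.7500 = 2645.563 mm³

Volume = 2645.563 mm³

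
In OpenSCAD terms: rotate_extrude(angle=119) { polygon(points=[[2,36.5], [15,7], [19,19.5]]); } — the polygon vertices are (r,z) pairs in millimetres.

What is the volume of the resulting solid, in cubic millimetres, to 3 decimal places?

Profile (r,z), 3 vertices: (2,36.5) (15,7) (19,19.5)
edge 0: (2,36.5)→(15,7)  cross = 2·7 − 15·36.5 = -533.5000; (r_i+r_j)·cross = 17·-533.5000 = -9069.5000
edge 1: (15,7)→(19,19.5)  cross = 15·19.5 − 19·7 = 159.5000; (r_i+r_j)·cross = 34·159.5000 = 5423.0000
edge 2: (19,19.5)→(2,36.5)  cross = 19·36.5 − 2·19.5 = 654.5000; (r_i+r_j)·cross = 21·654.5000 = 13744.5000
Σcross = 280.5000 → A = |Σcross|/2 = 140.2500 mm²
Σ(r_i+r_j)·cross = 10098.0000 → first moment M = |Σ|/6 = 1683.0000
R_c = M/A = 1683.0000/140.2500 = 12.0000 mm
θ = 119° = 2.076942 rad
V = θ·R_c·A = 2.076942·12.0000·140.2500 = 3495.493 mm³

Volume = 3495.493 mm³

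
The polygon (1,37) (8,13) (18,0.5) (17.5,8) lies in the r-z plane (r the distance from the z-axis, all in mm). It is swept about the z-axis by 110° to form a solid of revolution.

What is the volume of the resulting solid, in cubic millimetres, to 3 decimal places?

Volume = 2593.454 mm³

Profile (r,z), 4 vertices: (1,37) (8,13) (18,0.5) (17.5,8)
edge 0: (1,37)→(8,13)  cross = 1·13 − 8·37 = -283.0000; (r_i+r_j)·cross = 9·-283.0000 = -2547.0000
edge 1: (8,13)→(18,0.5)  cross = 8·0.5 − 18·13 = -230.0000; (r_i+r_j)·cross = 26·-230.0000 = -5980.0000
edge 2: (18,0.5)→(17.5,8)  cross = 18·8 − 17.5·0.5 = 135.2500; (r_i+r_j)·cross = 35.5·135.2500 = 4801.3750
edge 3: (17.5,8)→(1,37)  cross = 17.5·37 − 1·8 = 639.5000; (r_i+r_j)·cross = 18.5·639.5000 = 11830.7500
Σcross = 261.7500 → A = |Σcross|/2 = 130.8750 mm²
Σ(r_i+r_j)·cross = 8105.1250 → first moment M = |Σ|/6 = 1350.8542
R_c = M/A = 1350.8542/130.8750 = 10.3217 mm
θ = 110° = 1.919862 rad
V = θ·R_c·A = 1.919862·10.3217·130.8750 = 2593.454 mm³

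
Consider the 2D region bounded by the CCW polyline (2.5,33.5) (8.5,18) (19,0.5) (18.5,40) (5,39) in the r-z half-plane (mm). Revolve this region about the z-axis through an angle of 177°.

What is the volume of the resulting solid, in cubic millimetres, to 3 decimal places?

Volume = 14935.411 mm³

Profile (r,z), 5 vertices: (2.5,33.5) (8.5,18) (19,0.5) (18.5,40) (5,39)
edge 0: (2.5,33.5)→(8.5,18)  cross = 2.5·18 − 8.5·33.5 = -239.7500; (r_i+r_j)·cross = 11·-239.7500 = -2637.2500
edge 1: (8.5,18)→(19,0.5)  cross = 8.5·0.5 − 19·18 = -337.7500; (r_i+r_j)·cross = 27.5·-337.7500 = -9288.1250
edge 2: (19,0.5)→(18.5,40)  cross = 19·40 − 18.5·0.5 = 750.7500; (r_i+r_j)·cross = 37.5·750.7500 = 28153.1250
edge 3: (18.5,40)→(5,39)  cross = 18.5·39 − 5·40 = 521.5000; (r_i+r_j)·cross = 23.5·521.5000 = 12255.2500
edge 4: (5,39)→(2.5,33.5)  cross = 5·33.5 − 2.5·39 = 70.0000; (r_i+r_j)·cross = 7.5·70.0000 = 525.0000
Σcross = 764.7500 → A = |Σcross|/2 = 382.3750 mm²
Σ(r_i+r_j)·cross = 29008.0000 → first moment M = |Σ|/6 = 4834.6667
R_c = M/A = 4834.6667/382.3750 = 12.6438 mm
θ = 177° = 3.089233 rad
V = θ·R_c·A = 3.089233·12.6438·382.3750 = 14935.411 mm³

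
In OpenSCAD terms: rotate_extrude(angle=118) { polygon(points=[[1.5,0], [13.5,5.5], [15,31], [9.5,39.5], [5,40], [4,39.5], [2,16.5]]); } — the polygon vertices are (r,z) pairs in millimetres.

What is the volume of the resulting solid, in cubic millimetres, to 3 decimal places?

Volume = 6803.134 mm³

Profile (r,z), 7 vertices: (1.5,0) (13.5,5.5) (15,31) (9.5,39.5) (5,40) (4,39.5) (2,16.5)
edge 0: (1.5,0)→(13.5,5.5)  cross = 1.5·5.5 − 13.5·0 = 8.2500; (r_i+r_j)·cross = 15·8.2500 = 123.7500
edge 1: (13.5,5.5)→(15,31)  cross = 13.5·31 − 15·5.5 = 336.0000; (r_i+r_j)·cross = 28.5·336.0000 = 9576.0000
edge 2: (15,31)→(9.5,39.5)  cross = 15·39.5 − 9.5·31 = 298.0000; (r_i+r_j)·cross = 24.5·298.0000 = 7301.0000
edge 3: (9.5,39.5)→(5,40)  cross = 9.5·40 − 5·39.5 = 182.5000; (r_i+r_j)·cross = 14.5·182.5000 = 2646.2500
edge 4: (5,40)→(4,39.5)  cross = 5·39.5 − 4·40 = 37.5000; (r_i+r_j)·cross = 9·37.5000 = 337.5000
edge 5: (4,39.5)→(2,16.5)  cross = 4·16.5 − 2·39.5 = -13.0000; (r_i+r_j)·cross = 6·-13.0000 = -78.0000
edge 6: (2,16.5)→(1.5,0)  cross = 2·0 − 1.5·16.5 = -24.7500; (r_i+r_j)·cross = 3.5·-24.7500 = -86.6250
Σcross = 824.5000 → A = |Σcross|/2 = 412.2500 mm²
Σ(r_i+r_j)·cross = 19819.8750 → first moment M = |Σ|/6 = 3303.3125
R_c = M/A = 3303.3125/412.2500 = 8.0129 mm
θ = 118° = 2.059489 rad
V = θ·R_c·A = 2.059489·8.0129·412.2500 = 6803.134 mm³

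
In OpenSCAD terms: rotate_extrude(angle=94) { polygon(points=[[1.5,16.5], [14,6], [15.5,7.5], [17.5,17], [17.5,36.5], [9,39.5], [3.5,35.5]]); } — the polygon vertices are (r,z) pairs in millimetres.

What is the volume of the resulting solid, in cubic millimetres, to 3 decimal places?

Volume = 6869.232 mm³

Profile (r,z), 7 vertices: (1.5,16.5) (14,6) (15.5,7.5) (17.5,17) (17.5,36.5) (9,39.5) (3.5,35.5)
edge 0: (1.5,16.5)→(14,6)  cross = 1.5·6 − 14·16.5 = -222.0000; (r_i+r_j)·cross = 15.5·-222.0000 = -3441.0000
edge 1: (14,6)→(15.5,7.5)  cross = 14·7.5 − 15.5·6 = 12.0000; (r_i+r_j)·cross = 29.5·12.0000 = 354.0000
edge 2: (15.5,7.5)→(17.5,17)  cross = 15.5·17 − 17.5·7.5 = 132.2500; (r_i+r_j)·cross = 33·132.2500 = 4364.2500
edge 3: (17.5,17)→(17.5,36.5)  cross = 17.5·36.5 − 17.5·17 = 341.2500; (r_i+r_j)·cross = 35·341.2500 = 11943.7500
edge 4: (17.5,36.5)→(9,39.5)  cross = 17.5·39.5 − 9·36.5 = 362.7500; (r_i+r_j)·cross = 26.5·362.7500 = 9612.8750
edge 5: (9,39.5)→(3.5,35.5)  cross = 9·35.5 − 3.5·39.5 = 181.2500; (r_i+r_j)·cross = 12.5·181.2500 = 2265.6250
edge 6: (3.5,35.5)→(1.5,16.5)  cross = 3.5·16.5 − 1.5·35.5 = 4.5000; (r_i+r_j)·cross = 5·4.5000 = 22.5000
Σcross = 812.0000 → A = |Σcross|/2 = 406.0000 mm²
Σ(r_i+r_j)·cross = 25122.0000 → first moment M = |Σ|/6 = 4187.0000
R_c = M/A = 4187.0000/406.0000 = 10.3128 mm
θ = 94° = 1.640609 rad
V = θ·R_c·A = 1.640609·10.3128·406.0000 = 6869.232 mm³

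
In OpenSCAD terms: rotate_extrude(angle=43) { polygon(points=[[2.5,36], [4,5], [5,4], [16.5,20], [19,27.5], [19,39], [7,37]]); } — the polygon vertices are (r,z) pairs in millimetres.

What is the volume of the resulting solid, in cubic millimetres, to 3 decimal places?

Profile (r,z), 7 vertices: (2.5,36) (4,5) (5,4) (16.5,20) (19,27.5) (19,39) (7,37)
edge 0: (2.5,36)→(4,5)  cross = 2.5·5 − 4·36 = -131.5000; (r_i+r_j)·cross = 6.5·-131.5000 = -854.7500
edge 1: (4,5)→(5,4)  cross = 4·4 − 5·5 = -9.0000; (r_i+r_j)·cross = 9·-9.0000 = -81.0000
edge 2: (5,4)→(16.5,20)  cross = 5·20 − 16.5·4 = 34.0000; (r_i+r_j)·cross = 21.5·34.0000 = 731.0000
edge 3: (16.5,20)→(19,27.5)  cross = 16.5·27.5 − 19·20 = 73.7500; (r_i+r_j)·cross = 35.5·73.7500 = 2618.1250
edge 4: (19,27.5)→(19,39)  cross = 19·39 − 19·27.5 = 218.5000; (r_i+r_j)·cross = 38·218.5000 = 8303.0000
edge 5: (19,39)→(7,37)  cross = 19·37 − 7·39 = 430.0000; (r_i+r_j)·cross = 26·430.0000 = 11180.0000
edge 6: (7,37)→(2.5,36)  cross = 7·36 − 2.5·37 = 159.5000; (r_i+r_j)·cross = 9.5·159.5000 = 1515.2500
Σcross = 775.2500 → A = |Σcross|/2 = 387.6250 mm²
Σ(r_i+r_j)·cross = 23411.6250 → first moment M = |Σ|/6 = 3901.9375
R_c = M/A = 3901.9375/387.6250 = 10.0663 mm
θ = 43° = 0.750492 rad
V = θ·R_c·A = 0.750492·10.0663·387.6250 = 2928.371 mm³

Volume = 2928.371 mm³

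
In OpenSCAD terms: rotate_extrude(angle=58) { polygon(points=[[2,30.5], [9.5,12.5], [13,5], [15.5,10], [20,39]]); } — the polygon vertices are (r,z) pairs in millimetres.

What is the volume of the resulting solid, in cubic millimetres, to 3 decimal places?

Profile (r,z), 5 vertices: (2,30.5) (9.5,12.5) (13,5) (15.5,10) (20,39)
edge 0: (2,30.5)→(9.5,12.5)  cross = 2·12.5 − 9.5·30.5 = -264.7500; (r_i+r_j)·cross = 11.5·-264.7500 = -3044.6250
edge 1: (9.5,12.5)→(13,5)  cross = 9.5·5 − 13·12.5 = -115.0000; (r_i+r_j)·cross = 22.5·-115.0000 = -2587.5000
edge 2: (13,5)→(15.5,10)  cross = 13·10 − 15.5·5 = 52.5000; (r_i+r_j)·cross = 28.5·52.5000 = 1496.2500
edge 3: (15.5,10)→(20,39)  cross = 15.5·39 − 20·10 = 404.5000; (r_i+r_j)·cross = 35.5·404.5000 = 14359.7500
edge 4: (20,39)→(2,30.5)  cross = 20·30.5 − 2·39 = 532.0000; (r_i+r_j)·cross = 22·532.0000 = 11704.0000
Σcross = 609.2500 → A = |Σcross|/2 = 304.6250 mm²
Σ(r_i+r_j)·cross = 21927.8750 → first moment M = |Σ|/6 = 3654.6458
R_c = M/A = 3654.6458/304.6250 = 11.9972 mm
θ = 58° = 1.012291 rad
V = θ·R_c·A = 1.012291·11.9972·304.6250 = 3699.565 mm³

Volume = 3699.565 mm³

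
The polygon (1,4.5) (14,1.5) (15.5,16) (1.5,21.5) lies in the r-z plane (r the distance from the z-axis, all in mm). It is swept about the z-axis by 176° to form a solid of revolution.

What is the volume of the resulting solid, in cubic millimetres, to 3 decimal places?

Profile (r,z), 4 vertices: (1,4.5) (14,1.5) (15.5,16) (1.5,21.5)
edge 0: (1,4.5)→(14,1.5)  cross = 1·1.5 − 14·4.5 = -61.5000; (r_i+r_j)·cross = 15·-61.5000 = -922.5000
edge 1: (14,1.5)→(15.5,16)  cross = 14·16 − 15.5·1.5 = 200.7500; (r_i+r_j)·cross = 29.5·200.7500 = 5922.1250
edge 2: (15.5,16)→(1.5,21.5)  cross = 15.5·21.5 − 1.5·16 = 309.2500; (r_i+r_j)·cross = 17·309.2500 = 5257.2500
edge 3: (1.5,21.5)→(1,4.5)  cross = 1.5·4.5 − 1·21.5 = -14.7500; (r_i+r_j)·cross = 2.5·-14.7500 = -36.8750
Σcross = 433.7500 → A = |Σcross|/2 = 216.8750 mm²
Σ(r_i+r_j)·cross = 10220.0000 → first moment M = |Σ|/6 = 1703.3333
R_c = M/A = 1703.3333/216.8750 = 7.8540 mm
θ = 176° = 3.071779 rad
V = θ·R_c·A = 3.071779·7.8540·216.8750 = 5232.264 mm³

Volume = 5232.264 mm³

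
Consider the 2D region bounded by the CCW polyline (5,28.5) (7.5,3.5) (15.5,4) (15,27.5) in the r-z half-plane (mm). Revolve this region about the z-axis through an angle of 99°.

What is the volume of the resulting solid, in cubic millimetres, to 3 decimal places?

Volume = 4020.119 mm³

Profile (r,z), 4 vertices: (5,28.5) (7.5,3.5) (15.5,4) (15,27.5)
edge 0: (5,28.5)→(7.5,3.5)  cross = 5·3.5 − 7.5·28.5 = -196.2500; (r_i+r_j)·cross = 12.5·-196.2500 = -2453.1250
edge 1: (7.5,3.5)→(15.5,4)  cross = 7.5·4 − 15.5·3.5 = -24.2500; (r_i+r_j)·cross = 23·-24.2500 = -557.7500
edge 2: (15.5,4)→(15,27.5)  cross = 15.5·27.5 − 15·4 = 366.2500; (r_i+r_j)·cross = 30.5·366.2500 = 11170.6250
edge 3: (15,27.5)→(5,28.5)  cross = 15·28.5 − 5·27.5 = 290.0000; (r_i+r_j)·cross = 20·290.0000 = 5800.0000
Σcross = 435.7500 → A = |Σcross|/2 = 217.8750 mm²
Σ(r_i+r_j)·cross = 13959.7500 → first moment M = |Σ|/6 = 2326.6250
R_c = M/A = 2326.6250/217.8750 = 10.6787 mm
θ = 99° = 1.727876 rad
V = θ·R_c·A = 1.727876·10.6787·217.8750 = 4020.119 mm³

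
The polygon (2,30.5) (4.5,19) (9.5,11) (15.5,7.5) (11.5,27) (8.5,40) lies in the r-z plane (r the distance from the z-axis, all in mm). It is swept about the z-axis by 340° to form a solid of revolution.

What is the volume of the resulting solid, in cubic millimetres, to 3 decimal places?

Profile (r,z), 6 vertices: (2,30.5) (4.5,19) (9.5,11) (15.5,7.5) (11.5,27) (8.5,40)
edge 0: (2,30.5)→(4.5,19)  cross = 2·19 − 4.5·30.5 = -99.2500; (r_i+r_j)·cross = 6.5·-99.2500 = -645.1250
edge 1: (4.5,19)→(9.5,11)  cross = 4.5·11 − 9.5·19 = -131.0000; (r_i+r_j)·cross = 14·-131.0000 = -1834.0000
edge 2: (9.5,11)→(15.5,7.5)  cross = 9.5·7.5 − 15.5·11 = -99.2500; (r_i+r_j)·cross = 25·-99.2500 = -2481.2500
edge 3: (15.5,7.5)→(11.5,27)  cross = 15.5·27 − 11.5·7.5 = 332.2500; (r_i+r_j)·cross = 27·332.2500 = 8970.7500
edge 4: (11.5,27)→(8.5,40)  cross = 11.5·40 − 8.5·27 = 230.5000; (r_i+r_j)·cross = 20·230.5000 = 4610.0000
edge 5: (8.5,40)→(2,30.5)  cross = 8.5·30.5 − 2·40 = 179.2500; (r_i+r_j)·cross = 10.5·179.2500 = 1882.1250
Σcross = 412.5000 → A = |Σcross|/2 = 206.2500 mm²
Σ(r_i+r_j)·cross = 10502.5000 → first moment M = |Σ|/6 = 1750.4167
R_c = M/A = 1750.4167/206.2500 = 8.4869 mm
θ = 340° = 5.934119 rad
V = θ·R_c·A = 5.934119·8.4869·206.2500 = 10387.182 mm³

Volume = 10387.182 mm³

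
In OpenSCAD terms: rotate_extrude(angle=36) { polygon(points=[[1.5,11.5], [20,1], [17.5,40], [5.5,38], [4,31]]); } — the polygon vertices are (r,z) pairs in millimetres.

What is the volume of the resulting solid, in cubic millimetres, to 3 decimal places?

Profile (r,z), 5 vertices: (1.5,11.5) (20,1) (17.5,40) (5.5,38) (4,31)
edge 0: (1.5,11.5)→(20,1)  cross = 1.5·1 − 20·11.5 = -228.5000; (r_i+r_j)·cross = 21.5·-228.5000 = -4912.7500
edge 1: (20,1)→(17.5,40)  cross = 20·40 − 17.5·1 = 782.5000; (r_i+r_j)·cross = 37.5·782.5000 = 29343.7500
edge 2: (17.5,40)→(5.5,38)  cross = 17.5·38 − 5.5·40 = 445.0000; (r_i+r_j)·cross = 23·445.0000 = 10235.0000
edge 3: (5.5,38)→(4,31)  cross = 5.5·31 − 4·38 = 18.5000; (r_i+r_j)·cross = 9.5·18.5000 = 175.7500
edge 4: (4,31)→(1.5,11.5)  cross = 4·11.5 − 1.5·31 = -0.5000; (r_i+r_j)·cross = 5.5·-0.5000 = -2.7500
Σcross = 1017.0000 → A = |Σcross|/2 = 508.5000 mm²
Σ(r_i+r_j)·cross = 34839.0000 → first moment M = |Σ|/6 = 5806.5000
R_c = M/A = 5806.5000/508.5000 = 11.4189 mm
θ = 36° = 0.628319 rad
V = θ·R_c·A = 0.628319·11.4189·508.5000 = 3648.332 mm³

Volume = 3648.332 mm³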